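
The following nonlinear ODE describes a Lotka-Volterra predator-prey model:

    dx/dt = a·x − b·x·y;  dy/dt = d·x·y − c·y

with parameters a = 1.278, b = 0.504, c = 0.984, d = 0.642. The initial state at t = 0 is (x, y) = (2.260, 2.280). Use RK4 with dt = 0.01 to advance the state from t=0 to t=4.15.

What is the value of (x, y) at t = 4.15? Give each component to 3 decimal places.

(x, y) = (1.321, 1.735)

t=0.000: state=(2.260, 2.280)
step 1 (dt=0.01): k1=(0.291, 1.065), k2=(0.285, 1.069), k3=(0.285, 1.069), k4=(0.279, 1.074); state += dt/6·(k1+2k2+2k3+k4)
t=0.010: state=(2.263, 2.291)
t=0.020: state=(2.266, 2.301)
t=0.030: state=(2.268, 2.312)
continuing one RK4 step at a time; state shown every 20 steps (Δt=0.2):
t=0.200: state=(2.293, 2.510)
t=0.400: state=(2.270, 2.765)
t=0.600: state=(2.189, 3.025)
t=0.800: state=(2.058, 3.265)
t=1.000: state=(1.893, 3.457)
t=1.200: state=(1.713, 3.579)
t=1.400: state=(1.538, 3.622)
t=1.600: state=(1.380, 3.587)
t=1.800: state=(1.247, 3.486)
t=2.000: state=(1.141, 3.337)
t=2.200: state=(1.062, 3.156)
t=2.400: state=(1.007, 2.960)
t=2.600: state=(0.975, 2.760)
t=2.800: state=(0.963, 2.567)
t=3.000: state=(0.969, 2.386)
t=3.200: state=(0.992, 2.223)
t=3.400: state=(1.031, 2.078)
t=3.600: state=(1.087, 1.955)
t=3.800: state=(1.158, 1.855)
t=4.000: state=(1.245, 1.777)
t=4.150: state=(1.321, 1.735)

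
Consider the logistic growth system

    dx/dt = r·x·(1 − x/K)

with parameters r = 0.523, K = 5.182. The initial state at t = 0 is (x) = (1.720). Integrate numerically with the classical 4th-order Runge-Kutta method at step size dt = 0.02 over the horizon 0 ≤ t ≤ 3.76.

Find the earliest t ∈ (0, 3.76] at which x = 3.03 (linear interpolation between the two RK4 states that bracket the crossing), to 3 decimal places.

t = 1.992

t=0.000: state=(1.720)
step 1 (dt=0.02): k1=(0.601), k2=(0.602), k3=(0.602), k4=(0.603); state += dt/6·(k1+2k2+2k3+k4)
t=0.020: state=(1.732)
t=0.040: state=(1.744)
t=0.060: state=(1.756)
continuing one RK4 step at a time; state shown every 10 steps (Δt=0.2):
t=0.200: state=(1.842)
t=0.400: state=(1.968)
t=0.600: state=(2.097)
t=0.800: state=(2.229)
t=1.000: state=(2.363)
t=1.200: state=(2.498)
t=1.400: state=(2.633)
t=1.600: state=(2.769)
t=1.800: state=(2.903)
t=1.980: state=(3.022)
next step: t=2.000: state=(3.035) — x has crossed 3.03
linear interpolation between t=1.980 (3.02226) and t=2.000 (3.03542) → t≈1.992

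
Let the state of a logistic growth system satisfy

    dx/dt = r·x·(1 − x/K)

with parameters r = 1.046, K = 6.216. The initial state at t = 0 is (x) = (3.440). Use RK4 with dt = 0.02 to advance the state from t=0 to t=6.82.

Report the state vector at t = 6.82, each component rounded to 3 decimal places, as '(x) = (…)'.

t=0.000: state=(3.440)
step 1 (dt=0.02): k1=(1.607), k2=(1.605), k3=(1.605), k4=(1.603); state += dt/6·(k1+2k2+2k3+k4)
t=0.020: state=(3.472)
t=0.040: state=(3.504)
t=0.060: state=(3.536)
continuing one RK4 step at a time; state shown every 25 steps (Δt=0.5):
t=0.500: state=(4.205)
t=1.000: state=(4.843)
t=1.500: state=(5.322)
t=2.000: state=(5.653)
t=2.500: state=(5.869)
t=3.000: state=(6.006)
t=3.500: state=(6.090)
t=4.000: state=(6.140)
t=4.500: state=(6.171)
t=5.000: state=(6.189)
t=5.500: state=(6.200)
t=6.000: state=(6.207)
t=6.500: state=(6.210)
t=6.820: state=(6.212)

(x) = (6.212)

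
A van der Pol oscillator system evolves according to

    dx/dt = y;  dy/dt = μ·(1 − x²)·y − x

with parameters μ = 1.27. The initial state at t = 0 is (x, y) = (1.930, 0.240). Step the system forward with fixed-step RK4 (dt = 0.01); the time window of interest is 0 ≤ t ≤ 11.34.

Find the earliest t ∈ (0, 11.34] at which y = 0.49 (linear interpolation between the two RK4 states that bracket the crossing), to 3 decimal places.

t=0.000: state=(1.930, 0.240)
step 1 (dt=0.01): k1=(0.240, -2.761), k2=(0.226, -2.715), k3=(0.226, -2.716), k4=(0.213, -2.671); state += dt/6·(k1+2k2+2k3+k4)
t=0.010: state=(1.932, 0.213)
t=0.020: state=(1.934, 0.187)
t=0.030: state=(1.936, 0.161)
continuing one RK4 step at a time; state shown every 50 steps (Δt=0.5):
t=0.500: state=(1.840, -0.424)
t=1.000: state=(1.573, -0.631)
t=1.500: state=(1.200, -0.887)
t=2.000: state=(0.637, -1.451)
t=2.500: state=(-0.376, -2.697)
t=3.000: state=(-1.704, -1.774)
t=3.500: state=(-2.006, 0.134)
t=3.990: state=(-1.833, 0.489)
next step: t=4.000: state=(-1.828, 0.493) — y has crossed 0.49
linear interpolation between t=3.990 (0.48919) and t=4.000 (0.49285) → t≈3.992

t = 3.992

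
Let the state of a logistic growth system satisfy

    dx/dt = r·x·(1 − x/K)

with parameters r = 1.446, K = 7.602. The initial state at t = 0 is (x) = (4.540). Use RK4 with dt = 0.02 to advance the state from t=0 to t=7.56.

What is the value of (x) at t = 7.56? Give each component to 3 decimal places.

t=0.000: state=(4.540)
step 1 (dt=0.02): k1=(2.644), k2=(2.637), k3=(2.637), k4=(2.629); state += dt/6·(k1+2k2+2k3+k4)
t=0.020: state=(4.593)
t=0.040: state=(4.645)
t=0.060: state=(4.697)
continuing one RK4 step at a time; state shown every 25 steps (Δt=0.5):
t=0.500: state=(5.727)
t=1.000: state=(6.560)
t=1.500: state=(7.058)
t=2.000: state=(7.328)
t=2.500: state=(7.466)
t=3.000: state=(7.536)
t=3.500: state=(7.570)
t=4.000: state=(7.586)
t=4.500: state=(7.594)
t=5.000: state=(7.598)
t=5.500: state=(7.600)
t=6.000: state=(7.601)
t=6.500: state=(7.602)
t=7.000: state=(7.602)
t=7.500: state=(7.602)
t=7.560: state=(7.602)

(x) = (7.602)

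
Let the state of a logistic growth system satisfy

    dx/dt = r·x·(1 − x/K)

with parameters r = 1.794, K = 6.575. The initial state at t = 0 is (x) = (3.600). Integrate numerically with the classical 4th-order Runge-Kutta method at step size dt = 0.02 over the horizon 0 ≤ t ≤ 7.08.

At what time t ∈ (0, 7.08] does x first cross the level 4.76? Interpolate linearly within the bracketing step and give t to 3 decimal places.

t=0.000: state=(3.600)
step 1 (dt=0.02): k1=(2.922), k2=(2.917), k3=(2.917), k4=(2.911); state += dt/6·(k1+2k2+2k3+k4)
t=0.020: state=(3.658)
t=0.040: state=(3.716)
t=0.060: state=(3.774)
t=0.420: state=(4.734)
next step: t=0.440: state=(4.781) — x has crossed 4.76
linear interpolation between t=0.420 (4.73361) and t=0.440 (4.78080) → t≈0.431

t = 0.431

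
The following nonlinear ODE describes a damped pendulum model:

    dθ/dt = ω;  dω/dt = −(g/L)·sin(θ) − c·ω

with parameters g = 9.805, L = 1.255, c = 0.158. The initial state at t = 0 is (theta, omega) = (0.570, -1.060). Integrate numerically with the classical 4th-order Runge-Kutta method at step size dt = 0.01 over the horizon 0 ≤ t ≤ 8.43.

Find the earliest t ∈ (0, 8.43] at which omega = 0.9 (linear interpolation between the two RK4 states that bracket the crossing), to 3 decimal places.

t = 1.136

t=0.000: state=(0.570, -1.060)
step 1 (dt=0.01): k1=(-1.060, -4.049), k2=(-1.080, -4.010), k3=(-1.080, -4.010), k4=(-1.100, -3.971); state += dt/6·(k1+2k2+2k3+k4)
t=0.010: state=(0.559, -1.100)
t=0.020: state=(0.548, -1.139)
t=0.030: state=(0.536, -1.178)
continuing one RK4 step at a time; state shown every 50 steps (Δt=0.5):
t=0.500: state=(-0.241, -1.649)
t=1.000: state=(-0.621, 0.326)
t=1.130: state=(-0.542, 0.877)
next step: t=1.140: state=(-0.533, 0.915) — omega has crossed 0.9
linear interpolation between t=1.130 (0.87657) and t=1.140 (0.91516) → t≈1.136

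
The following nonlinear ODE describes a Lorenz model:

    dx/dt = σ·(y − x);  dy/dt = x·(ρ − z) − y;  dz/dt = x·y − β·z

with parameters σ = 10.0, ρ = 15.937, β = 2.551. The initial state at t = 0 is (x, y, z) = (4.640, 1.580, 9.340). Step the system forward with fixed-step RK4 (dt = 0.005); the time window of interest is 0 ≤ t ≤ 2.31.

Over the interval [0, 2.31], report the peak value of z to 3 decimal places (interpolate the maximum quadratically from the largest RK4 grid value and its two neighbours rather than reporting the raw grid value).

t=0.000: state=(4.640, 1.580, 9.340)
step 1 (dt=0.005): k1=(-30.600, 29.030, -16.495), k2=(-29.109, 28.641, -16.180), k3=(-29.156, 28.663, -16.180), k4=(-27.709, 28.289, -15.875); state += dt/6·(k1+2k2+2k3+k4)
t=0.005: state=(4.494, 1.723, 9.259)
t=0.010: state=(4.363, 1.863, 9.181)
t=0.015: state=(4.244, 1.999, 9.106)
continuing one RK4 step at a time; state shown every 20 steps (Δt=0.1):
t=0.100: state=(3.648, 4.081, 8.211)
t=0.200: state=(4.877, 6.767, 8.385)
t=0.300: state=(7.200, 9.774, 11.002)
t=0.400: state=(9.353, 10.612, 16.396)
t=0.500: state=(9.012, 7.081, 20.253)
t=0.600: state=(6.306, 3.387, 19.128)
t=0.700: state=(3.928, 2.232, 15.983)
t=0.800: state=(2.901, 2.466, 13.046)
t=0.900: state=(2.917, 3.335, 10.829)
t=1.000: state=(3.696, 4.835, 9.568)
t=1.100: state=(5.202, 7.063, 9.756)
t=1.200: state=(7.279, 9.406, 12.206)
t=1.300: state=(8.898, 9.666, 16.606)
t=1.400: state=(8.411, 6.742, 19.373)
t=1.500: state=(6.205, 3.868, 18.348)
t=1.600: state=(4.292, 2.921, 15.693)
t=1.700: state=(3.484, 3.195, 13.157)
t=1.800: state=(3.621, 4.149, 11.317)
t=1.900: state=(4.500, 5.717, 10.524)
t=2.000: state=(6.004, 7.735, 11.302)
t=2.100: state=(7.710, 9.188, 14.033)
t=2.200: state=(8.488, 8.381, 17.418)
t=2.300: state=(7.489, 5.793, 18.571)
t=2.310: state=(7.315, 5.543, 18.517)
largest grid value and its neighbours: z(0.515)=20.37057, z(0.520)=20.38204, z(0.525)=20.38025
parabola through these three points peaks at t≈0.522 with z≈20.38293

max z = 20.383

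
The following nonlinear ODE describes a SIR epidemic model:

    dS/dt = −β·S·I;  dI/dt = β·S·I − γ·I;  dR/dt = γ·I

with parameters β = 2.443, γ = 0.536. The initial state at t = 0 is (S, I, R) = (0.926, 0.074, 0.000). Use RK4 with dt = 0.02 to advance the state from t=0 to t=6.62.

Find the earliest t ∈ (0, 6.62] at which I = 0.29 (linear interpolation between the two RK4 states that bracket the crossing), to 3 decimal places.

t=0.000: state=(0.926, 0.074, 0.000)
step 1 (dt=0.02): k1=(-0.167, 0.128, 0.040), k2=(-0.170, 0.130, 0.040), k3=(-0.170, 0.130, 0.040), k4=(-0.173, 0.132, 0.041); state += dt/6·(k1+2k2+2k3+k4)
t=0.020: state=(0.923, 0.077, 0.001)
t=0.040: state=(0.919, 0.079, 0.002)
t=0.060: state=(0.915, 0.082, 0.003)
continuing one RK4 step at a time; state shown every 25 steps (Δt=0.5):
t=0.500: state=(0.805, 0.164, 0.031)
t=0.960: state=(0.626, 0.288, 0.086)
next step: t=0.980: state=(0.617, 0.294, 0.089) — I has crossed 0.29
linear interpolation between t=0.960 (0.28826) and t=0.980 (0.29398) → t≈0.966

t = 0.966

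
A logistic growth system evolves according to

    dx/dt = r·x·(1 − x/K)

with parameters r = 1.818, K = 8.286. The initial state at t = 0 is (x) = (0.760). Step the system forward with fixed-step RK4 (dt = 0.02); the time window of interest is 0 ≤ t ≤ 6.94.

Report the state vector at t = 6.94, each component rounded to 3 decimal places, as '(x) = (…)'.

(x) = (8.286)

t=0.000: state=(0.760)
step 1 (dt=0.02): k1=(1.255), k2=(1.274), k3=(1.274), k4=(1.293); state += dt/6·(k1+2k2+2k3+k4)
t=0.020: state=(0.785)
t=0.040: state=(0.812)
t=0.060: state=(0.839)
continuing one RK4 step at a time; state shown every 25 steps (Δt=0.5):
t=0.500: state=(1.661)
t=1.000: state=(3.178)
t=1.500: state=(5.029)
t=2.000: state=(6.571)
t=2.500: state=(7.498)
t=3.000: state=(7.949)
t=3.500: state=(8.147)
t=4.000: state=(8.229)
t=4.500: state=(8.263)
t=5.000: state=(8.277)
t=5.500: state=(8.282)
t=6.000: state=(8.284)
t=6.500: state=(8.285)
t=6.940: state=(8.286)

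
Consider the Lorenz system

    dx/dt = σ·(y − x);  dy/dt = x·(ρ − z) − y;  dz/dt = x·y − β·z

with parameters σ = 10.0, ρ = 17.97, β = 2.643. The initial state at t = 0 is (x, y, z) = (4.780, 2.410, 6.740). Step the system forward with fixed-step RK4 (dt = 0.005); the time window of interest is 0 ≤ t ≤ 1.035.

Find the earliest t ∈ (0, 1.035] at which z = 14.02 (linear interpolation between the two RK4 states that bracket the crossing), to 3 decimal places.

t = 0.238

t=0.000: state=(4.780, 2.410, 6.740)
step 1 (dt=0.005): k1=(-23.700, 51.269, -6.294), k2=(-21.826, 50.550, -5.790), k3=(-21.891, 50.599, -5.790), k4=(-20.076, 49.922, -5.300); state += dt/6·(k1+2k2+2k3+k4)
t=0.005: state=(4.671, 2.663, 6.711)
t=0.010: state=(4.579, 2.910, 6.687)
t=0.015: state=(4.503, 3.151, 6.667)
continuing one RK4 step at a time; state shown every 10 steps (Δt=0.05):
t=0.050: state=(4.356, 4.748, 6.659)
t=0.100: state=(4.989, 7.018, 7.114)
t=0.150: state=(6.306, 9.481, 8.418)
t=0.200: state=(8.087, 11.928, 11.015)
t=0.235: state=(9.437, 13.208, 13.751)
next step: t=0.240: state=(9.624, 13.332, 14.199) — z has crossed 14.02
linear interpolation between t=0.235 (13.75112) and t=0.240 (14.19887) → t≈0.238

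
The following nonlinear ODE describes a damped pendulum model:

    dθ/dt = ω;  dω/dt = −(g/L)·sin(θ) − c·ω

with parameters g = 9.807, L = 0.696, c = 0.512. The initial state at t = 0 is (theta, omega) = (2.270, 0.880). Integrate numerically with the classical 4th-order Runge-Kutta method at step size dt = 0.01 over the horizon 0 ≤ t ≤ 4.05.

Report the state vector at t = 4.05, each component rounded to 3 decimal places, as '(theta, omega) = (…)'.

t=0.000: state=(2.270, 0.880)
step 1 (dt=0.01): k1=(0.880, -11.235), k2=(0.824, -11.166), k3=(0.824, -11.169), k4=(0.768, -11.103); state += dt/6·(k1+2k2+2k3+k4)
t=0.010: state=(2.278, 0.768)
t=0.020: state=(2.285, 0.658)
t=0.030: state=(2.291, 0.549)
continuing one RK4 step at a time; state shown every 20 steps (Δt=0.2):
t=0.200: state=(2.233, -1.228)
t=0.400: state=(1.767, -3.483)
t=0.600: state=(0.840, -5.653)
t=0.800: state=(-0.348, -5.693)
t=1.000: state=(-1.260, -3.188)
t=1.200: state=(-1.598, -0.223)
t=1.400: state=(-1.368, 2.468)
t=1.600: state=(-0.652, 4.486)
t=1.800: state=(0.289, 4.495)
t=2.000: state=(1.000, 2.395)
t=2.200: state=(1.211, -0.280)
t=2.400: state=(0.910, -2.628)
t=2.600: state=(0.236, -3.828)
t=2.800: state=(-0.487, -3.078)
t=3.000: state=(-0.905, -0.996)
t=3.200: state=(-0.876, 1.245)
t=3.400: state=(-0.452, 2.809)
t=3.600: state=(0.149, 2.925)
t=3.800: state=(0.618, 1.581)
t=4.000: state=(0.745, -0.326)
t=4.050: state=(0.717, -0.783)

(theta, omega) = (0.717, -0.783)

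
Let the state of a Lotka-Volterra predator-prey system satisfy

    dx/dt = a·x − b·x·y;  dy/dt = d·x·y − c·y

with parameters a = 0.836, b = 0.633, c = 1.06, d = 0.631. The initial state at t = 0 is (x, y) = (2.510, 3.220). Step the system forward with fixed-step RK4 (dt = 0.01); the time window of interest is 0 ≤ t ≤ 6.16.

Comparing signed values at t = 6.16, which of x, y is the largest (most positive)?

t=0.000: state=(2.510, 3.220)
step 1 (dt=0.01): k1=(-3.018, 1.687), k2=(-3.013, 1.660), k3=(-3.013, 1.660), k4=(-3.008, 1.634); state += dt/6·(k1+2k2+2k3+k4)
t=0.010: state=(2.480, 3.237)
t=0.020: state=(2.450, 3.253)
t=0.030: state=(2.420, 3.268)
continuing one RK4 step at a time; state shown every 20 steps (Δt=0.2):
t=0.200: state=(1.941, 3.447)
t=0.400: state=(1.479, 3.455)
t=0.600: state=(1.139, 3.293)
t=0.800: state=(0.901, 3.027)
t=1.000: state=(0.741, 2.714)
t=1.200: state=(0.634, 2.394)
t=1.400: state=(0.564, 2.088)
t=1.600: state=(0.521, 1.808)
t=1.800: state=(0.498, 1.560)
t=2.000: state=(0.490, 1.343)
t=2.200: state=(0.495, 1.156)
t=2.400: state=(0.510, 0.996)
t=2.600: state=(0.536, 0.861)
t=2.800: state=(0.573, 0.747)
t=3.000: state=(0.620, 0.651)
t=3.200: state=(0.678, 0.572)
t=3.400: state=(0.749, 0.506)
t=3.600: state=(0.833, 0.452)
t=3.800: state=(0.933, 0.409)
t=4.000: state=(1.049, 0.375)
t=4.200: state=(1.185, 0.349)
t=4.400: state=(1.341, 0.331)
t=4.600: state=(1.522, 0.321)
t=4.800: state=(1.727, 0.318)
t=5.000: state=(1.960, 0.325)
t=5.200: state=(2.222, 0.342)
t=5.400: state=(2.510, 0.373)
t=5.600: state=(2.822, 0.422)
t=5.800: state=(3.148, 0.498)
t=6.000: state=(3.470, 0.612)
t=6.160: state=(3.705, 0.742)
compare at T: x=3.705, y=0.742

largest component: x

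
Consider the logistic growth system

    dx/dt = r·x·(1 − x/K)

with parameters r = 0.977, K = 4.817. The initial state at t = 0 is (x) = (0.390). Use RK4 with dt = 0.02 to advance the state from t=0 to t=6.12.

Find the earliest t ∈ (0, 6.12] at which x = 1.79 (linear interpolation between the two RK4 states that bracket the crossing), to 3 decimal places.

t = 1.949

t=0.000: state=(0.390)
step 1 (dt=0.02): k1=(0.350), k2=(0.353), k3=(0.353), k4=(0.356); state += dt/6·(k1+2k2+2k3+k4)
t=0.020: state=(0.397)
t=0.040: state=(0.404)
t=0.060: state=(0.412)
continuing one RK4 step at a time; state shown every 10 steps (Δt=0.2):
t=0.200: state=(0.466)
t=0.400: state=(0.555)
t=0.600: state=(0.658)
t=0.800: state=(0.778)
t=1.000: state=(0.914)
t=1.200: state=(1.067)
t=1.400: state=(1.238)
t=1.600: state=(1.426)
t=1.800: state=(1.630)
t=1.940: state=(1.780)
next step: t=1.960: state=(1.802) — x has crossed 1.79
linear interpolation between t=1.940 (1.78034) and t=1.960 (1.80233) → t≈1.949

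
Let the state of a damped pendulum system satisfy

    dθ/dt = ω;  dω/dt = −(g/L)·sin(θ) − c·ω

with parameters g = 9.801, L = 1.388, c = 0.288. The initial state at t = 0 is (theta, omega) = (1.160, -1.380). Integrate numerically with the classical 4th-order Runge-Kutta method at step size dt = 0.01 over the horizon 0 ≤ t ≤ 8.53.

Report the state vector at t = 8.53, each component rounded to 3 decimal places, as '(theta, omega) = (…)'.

(theta, omega) = (-0.345, 0.292)

t=0.000: state=(1.160, -1.380)
step 1 (dt=0.01): k1=(-1.380, -6.076), k2=(-1.410, -6.048), k3=(-1.410, -6.048), k4=(-1.440, -6.019); state += dt/6·(k1+2k2+2k3+k4)
t=0.010: state=(1.146, -1.440)
t=0.020: state=(1.131, -1.500)
t=0.030: state=(1.116, -1.560)
continuing one RK4 step at a time; state shown every 50 steps (Δt=0.5):
t=0.500: state=(-0.074, -2.920)
t=1.000: state=(-1.044, -0.557)
t=1.500: state=(-0.594, 2.122)
t=2.000: state=(0.555, 1.809)
t=2.500: state=(0.823, -0.789)
t=3.000: state=(-0.013, -2.071)
t=3.500: state=(-0.717, -0.404)
t=4.000: state=(-0.373, 1.562)
t=4.500: state=(0.429, 1.176)
t=5.000: state=(0.538, -0.746)
t=5.500: state=(-0.099, -1.415)
t=6.000: state=(-0.514, -0.044)
t=6.500: state=(-0.167, 1.204)
t=7.000: state=(0.364, 0.619)
t=7.500: state=(0.319, -0.742)
t=8.000: state=(-0.164, -0.895)
t=8.500: state=(-0.353, 0.222)
t=8.530: state=(-0.345, 0.292)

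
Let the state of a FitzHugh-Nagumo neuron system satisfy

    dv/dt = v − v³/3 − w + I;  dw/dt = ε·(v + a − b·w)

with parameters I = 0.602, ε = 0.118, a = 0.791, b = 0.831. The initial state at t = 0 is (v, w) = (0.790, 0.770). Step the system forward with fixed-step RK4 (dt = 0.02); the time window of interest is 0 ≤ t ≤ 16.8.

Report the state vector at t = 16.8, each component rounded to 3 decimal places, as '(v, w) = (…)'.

(v, w) = (-1.439, 0.078)

t=0.000: state=(0.790, 0.770)
step 1 (dt=0.02): k1=(0.458, 0.111), k2=(0.458, 0.111), k3=(0.458, 0.111), k4=(0.459, 0.112); state += dt/6·(k1+2k2+2k3+k4)
t=0.020: state=(0.799, 0.772)
t=0.040: state=(0.808, 0.774)
t=0.060: state=(0.818, 0.777)
continuing one RK4 step at a time; state shown every 50 steps (Δt=1):
t=1.000: state=(1.211, 0.901)
t=2.000: state=(1.385, 1.055)
t=3.000: state=(1.360, 1.200)
t=4.000: state=(1.256, 1.324)
t=5.000: state=(1.110, 1.423)
t=6.000: state=(0.914, 1.493)
t=7.000: state=(0.618, 1.530)
t=8.000: state=(0.029, 1.516)
t=9.000: state=(-1.255, 1.399)
t=10.000: state=(-1.926, 1.165)
t=11.000: state=(-1.905, 0.928)
t=12.000: state=(-1.825, 0.721)
t=13.000: state=(-1.743, 0.542)
t=14.000: state=(-1.662, 0.389)
t=15.000: state=(-1.582, 0.259)
t=16.000: state=(-1.502, 0.151)
t=16.800: state=(-1.439, 0.078)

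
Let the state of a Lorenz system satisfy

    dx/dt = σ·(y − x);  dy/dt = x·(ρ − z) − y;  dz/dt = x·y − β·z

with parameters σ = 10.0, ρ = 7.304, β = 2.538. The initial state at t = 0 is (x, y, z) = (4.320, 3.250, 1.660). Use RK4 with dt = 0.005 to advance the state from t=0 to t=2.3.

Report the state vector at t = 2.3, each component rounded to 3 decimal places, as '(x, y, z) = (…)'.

t=0.000: state=(4.320, 3.250, 1.660)
step 1 (dt=0.005): k1=(-10.700, 21.132, 9.827), k2=(-9.904, 20.823, 9.904), k3=(-9.932, 20.834, 9.907), k4=(-9.162, 20.536, 9.985); state += dt/6·(k1+2k2+2k3+k4)
t=0.005: state=(4.270, 3.354, 1.710)
t=0.010: state=(4.228, 3.455, 1.760)
t=0.015: state=(4.193, 3.554, 1.811)
continuing one RK4 step at a time; state shown every 20 steps (Δt=0.1):
t=0.100: state=(4.306, 4.959, 2.835)
t=0.200: state=(5.175, 6.114, 4.554)
t=0.300: state=(5.936, 6.412, 6.687)
t=0.400: state=(5.990, 5.605, 8.425)
t=0.500: state=(5.253, 4.256, 8.996)
t=0.600: state=(4.197, 3.170, 8.504)
t=0.700: state=(3.315, 2.605, 7.530)
t=0.800: state=(2.789, 2.440, 6.506)
t=0.900: state=(2.590, 2.526, 5.628)
t=1.000: state=(2.637, 2.787, 4.974)
t=1.100: state=(2.873, 3.189, 4.584)
t=1.200: state=(3.256, 3.698, 4.490)
t=1.300: state=(3.740, 4.252, 4.719)
t=1.400: state=(4.248, 4.733, 5.261)
t=1.500: state=(4.665, 4.991, 6.018)
t=1.600: state=(4.863, 4.920, 6.777)
t=1.700: state=(4.778, 4.562, 7.290)
t=1.800: state=(4.468, 4.090, 7.422)
t=1.900: state=(4.074, 3.686, 7.216)
t=2.000: state=(3.728, 3.438, 6.815)
t=2.100: state=(3.507, 3.357, 6.364)
t=2.200: state=(3.427, 3.415, 5.967)
t=2.300: state=(3.475, 3.578, 5.692)

(x, y, z) = (3.475, 3.578, 5.692)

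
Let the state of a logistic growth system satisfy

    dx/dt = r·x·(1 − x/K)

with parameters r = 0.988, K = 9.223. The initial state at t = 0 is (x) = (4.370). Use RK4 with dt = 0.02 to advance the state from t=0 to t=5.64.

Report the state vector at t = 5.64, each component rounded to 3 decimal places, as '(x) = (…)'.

t=0.000: state=(4.370)
step 1 (dt=0.02): k1=(2.272), k2=(2.273), k3=(2.273), k4=(2.274); state += dt/6·(k1+2k2+2k3+k4)
t=0.020: state=(4.415)
t=0.040: state=(4.461)
t=0.060: state=(4.506)
continuing one RK4 step at a time; state shown every 10 steps (Δt=0.2):
t=0.200: state=(4.825)
t=0.400: state=(5.276)
t=0.600: state=(5.715)
t=0.800: state=(6.133)
t=1.000: state=(6.525)
t=1.200: state=(6.886)
t=1.400: state=(7.214)
t=1.600: state=(7.507)
t=1.800: state=(7.766)
t=2.000: state=(7.993)
t=2.200: state=(8.188)
t=2.400: state=(8.357)
t=2.600: state=(8.500)
t=2.800: state=(8.621)
t=3.000: state=(8.723)
t=3.200: state=(8.809)
t=3.400: state=(8.880)
t=3.600: state=(8.940)
t=3.800: state=(8.989)
t=4.000: state=(9.030)
t=4.200: state=(9.064)
t=4.400: state=(9.092)
t=4.600: state=(9.115)
t=4.800: state=(9.135)
t=5.000: state=(9.150)
t=5.200: state=(9.163)
t=5.400: state=(9.174)
t=5.600: state=(9.183)
t=5.640: state=(9.184)

(x) = (9.184)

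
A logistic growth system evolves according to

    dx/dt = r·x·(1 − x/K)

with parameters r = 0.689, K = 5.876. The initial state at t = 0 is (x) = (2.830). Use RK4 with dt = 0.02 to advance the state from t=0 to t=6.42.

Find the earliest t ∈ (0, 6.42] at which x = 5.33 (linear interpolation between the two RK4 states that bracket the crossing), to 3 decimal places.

t = 3.414

t=0.000: state=(2.830)
step 1 (dt=0.02): k1=(1.011), k2=(1.011), k3=(1.011), k4=(1.011); state += dt/6·(k1+2k2+2k3+k4)
t=0.020: state=(2.850)
t=0.040: state=(2.870)
t=0.060: state=(2.891)
continuing one RK4 step at a time; state shown every 25 steps (Δt=0.5):
t=0.500: state=(3.334)
t=1.000: state=(3.815)
t=1.500: state=(4.249)
t=2.000: state=(4.622)
t=2.500: state=(4.928)
t=3.000: state=(5.172)
t=3.400: state=(5.325)
next step: t=3.420: state=(5.332) — x has crossed 5.33
linear interpolation between t=3.400 (5.32531) and t=3.420 (5.33215) → t≈3.414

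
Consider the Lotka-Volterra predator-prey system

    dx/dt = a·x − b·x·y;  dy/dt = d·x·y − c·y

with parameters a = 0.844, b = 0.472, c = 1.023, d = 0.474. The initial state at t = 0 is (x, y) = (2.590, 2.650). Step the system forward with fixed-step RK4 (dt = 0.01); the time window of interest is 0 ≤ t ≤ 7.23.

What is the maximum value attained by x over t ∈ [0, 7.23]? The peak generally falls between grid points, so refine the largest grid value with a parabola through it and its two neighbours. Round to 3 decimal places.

max x = 3.213

t=0.000: state=(2.590, 2.650)
step 1 (dt=0.01): k1=(-1.054, 0.542), k2=(-1.055, 0.536), k3=(-1.055, 0.536), k4=(-1.056, 0.530); state += dt/6·(k1+2k2+2k3+k4)
t=0.010: state=(2.579, 2.655)
t=0.020: state=(2.569, 2.661)
t=0.030: state=(2.558, 2.666)
continuing one RK4 step at a time; state shown every 25 steps (Δt=0.25):
t=0.250: state=(2.325, 2.746)
t=0.500: state=(2.073, 2.758)
t=0.750: state=(1.855, 2.694)
t=1.000: state=(1.678, 2.571)
t=1.250: state=(1.544, 2.408)
t=1.500: state=(1.450, 2.226)
t=1.750: state=(1.393, 2.039)
t=2.000: state=(1.367, 1.859)
t=2.250: state=(1.369, 1.692)
t=2.500: state=(1.397, 1.543)
t=2.750: state=(1.449, 1.414)
t=3.000: state=(1.524, 1.306)
t=3.250: state=(1.622, 1.218)
t=3.500: state=(1.743, 1.151)
t=3.750: state=(1.884, 1.105)
t=4.000: state=(2.046, 1.080)
t=4.250: state=(2.225, 1.077)
t=4.500: state=(2.418, 1.097)
t=4.750: state=(2.616, 1.145)
t=5.000: state=(2.810, 1.223)
t=5.250: state=(2.985, 1.335)
t=5.500: state=(3.123, 1.486)
t=5.750: state=(3.201, 1.675)
t=6.000: state=(3.203, 1.897)
t=6.250: state=(3.118, 2.138)
t=6.500: state=(2.950, 2.373)
t=6.750: state=(2.720, 2.573)
t=7.000: state=(2.458, 2.708)
t=7.230: state=(2.216, 2.761)
largest grid value and its neighbours: x(5.870)=3.21281, x(5.880)=3.21290, x(5.890)=3.21286
parabola through these three points peaks at t≈5.882 with x≈3.21290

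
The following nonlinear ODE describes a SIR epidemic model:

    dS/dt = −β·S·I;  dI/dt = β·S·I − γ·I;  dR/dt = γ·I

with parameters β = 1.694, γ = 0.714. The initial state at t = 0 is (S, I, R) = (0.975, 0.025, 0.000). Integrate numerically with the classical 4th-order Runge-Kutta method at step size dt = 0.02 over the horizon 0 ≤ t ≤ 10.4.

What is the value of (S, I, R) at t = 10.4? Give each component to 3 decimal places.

(S, I, R) = (0.130, 0.020, 0.850)

t=0.000: state=(0.975, 0.025, 0.000)
step 1 (dt=0.02): k1=(-0.041, 0.023, 0.018), k2=(-0.042, 0.024, 0.018), k3=(-0.042, 0.024, 0.018), k4=(-0.042, 0.024, 0.018); state += dt/6·(k1+2k2+2k3+k4)
t=0.020: state=(0.974, 0.025, 0.000)
t=0.040: state=(0.973, 0.026, 0.001)
t=0.060: state=(0.972, 0.026, 0.001)
continuing one RK4 step at a time; state shown every 25 steps (Δt=0.5):
t=0.500: state=(0.949, 0.040, 0.011)
t=1.000: state=(0.910, 0.061, 0.029)
t=1.500: state=(0.854, 0.090, 0.056)
t=2.000: state=(0.780, 0.126, 0.094)
t=2.500: state=(0.689, 0.164, 0.146)
t=3.000: state=(0.591, 0.198, 0.211)
t=3.500: state=(0.495, 0.219, 0.286)
t=4.000: state=(0.409, 0.225, 0.366)
t=4.500: state=(0.339, 0.216, 0.445)
t=5.000: state=(0.285, 0.197, 0.519)
t=5.500: state=(0.244, 0.172, 0.584)
t=6.000: state=(0.213, 0.146, 0.641)
t=6.500: state=(0.190, 0.121, 0.689)
t=7.000: state=(0.173, 0.099, 0.728)
t=7.500: state=(0.161, 0.080, 0.760)
t=8.000: state=(0.151, 0.064, 0.785)
t=8.500: state=(0.144, 0.050, 0.805)
t=9.000: state=(0.139, 0.040, 0.821)
t=9.500: state=(0.135, 0.031, 0.834)
t=10.000: state=(0.132, 0.024, 0.844)
t=10.400: state=(0.130, 0.020, 0.850)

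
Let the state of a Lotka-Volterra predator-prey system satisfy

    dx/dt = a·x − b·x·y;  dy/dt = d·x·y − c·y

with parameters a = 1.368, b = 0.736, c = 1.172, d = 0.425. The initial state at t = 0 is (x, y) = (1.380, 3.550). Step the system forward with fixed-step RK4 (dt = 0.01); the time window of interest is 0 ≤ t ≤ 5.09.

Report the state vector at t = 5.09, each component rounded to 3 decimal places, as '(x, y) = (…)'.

t=0.000: state=(1.380, 3.550)
step 1 (dt=0.01): k1=(-1.718, -2.079), k2=(-1.697, -2.085), k3=(-1.697, -2.085), k4=(-1.676, -2.092); state += dt/6·(k1+2k2+2k3+k4)
t=0.010: state=(1.363, 3.529)
t=0.020: state=(1.346, 3.508)
t=0.030: state=(1.330, 3.487)
continuing one RK4 step at a time; state shown every 20 steps (Δt=0.2):
t=0.200: state=(1.110, 3.119)
t=0.400: state=(0.952, 2.691)
t=0.600: state=(0.867, 2.299)
t=0.800: state=(0.834, 1.955)
t=1.000: state=(0.841, 1.660)
t=1.200: state=(0.883, 1.412)
t=1.400: state=(0.957, 1.208)
t=1.600: state=(1.067, 1.041)
t=1.800: state=(1.216, 0.907)
t=2.000: state=(1.410, 0.802)
t=2.200: state=(1.657, 0.723)
t=2.400: state=(1.968, 0.666)
t=2.600: state=(2.352, 0.633)
t=2.800: state=(2.820, 0.623)
t=3.000: state=(3.379, 0.641)
t=3.200: state=(4.028, 0.695)
t=3.400: state=(4.748, 0.798)
t=3.600: state=(5.485, 0.975)
t=3.800: state=(6.125, 1.265)
t=4.000: state=(6.482, 1.714)
t=4.200: state=(6.333, 2.348)
t=4.400: state=(5.580, 3.094)
t=4.600: state=(4.422, 3.749)
t=4.800: state=(3.247, 4.104)
t=5.000: state=(2.324, 4.105)
t=5.090: state=(2.008, 4.012)

(x, y) = (2.008, 4.012)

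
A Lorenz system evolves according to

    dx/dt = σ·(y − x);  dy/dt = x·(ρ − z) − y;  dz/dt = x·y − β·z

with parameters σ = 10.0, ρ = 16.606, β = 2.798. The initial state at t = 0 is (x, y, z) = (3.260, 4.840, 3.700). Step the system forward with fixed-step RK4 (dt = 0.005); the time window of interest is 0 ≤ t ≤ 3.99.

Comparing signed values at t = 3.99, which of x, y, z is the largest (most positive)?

t=0.000: state=(3.260, 4.840, 3.700)
step 1 (dt=0.005): k1=(15.800, 37.234, 5.426), k2=(16.336, 37.606, 5.886), k3=(16.332, 37.618, 5.893), k4=(16.864, 38.001, 6.367); state += dt/6·(k1+2k2+2k3+k4)
t=0.005: state=(3.342, 5.028, 3.729)
t=0.010: state=(3.429, 5.220, 3.764)
t=0.015: state=(3.521, 5.416, 3.803)
continuing one RK4 step at a time; state shown every 40 steps (Δt=0.2):
t=0.200: state=(10.060, 14.233, 12.949)
t=0.400: state=(7.849, 2.355, 23.037)
t=0.600: state=(1.230, 0.159, 13.476)
t=0.800: state=(0.754, 0.996, 7.766)
t=1.000: state=(2.059, 3.296, 4.878)
t=1.200: state=(6.984, 10.888, 7.798)
t=1.400: state=(10.997, 7.966, 23.716)
t=1.600: state=(2.817, 0.442, 16.447)
t=1.800: state=(1.219, 1.370, 9.585)
t=2.000: state=(2.659, 4.076, 6.240)
t=2.200: state=(7.835, 11.499, 10.141)
t=2.400: state=(9.869, 6.404, 22.959)
t=2.600: state=(2.919, 1.170, 15.540)
t=2.800: state=(2.118, 2.647, 9.461)
t=3.000: state=(4.818, 7.151, 7.952)
t=3.200: state=(10.243, 11.667, 17.677)
t=3.400: state=(6.184, 2.810, 19.668)
t=3.600: state=(2.745, 2.515, 12.510)
t=3.800: state=(4.136, 5.714, 9.174)
t=3.990: state=(8.464, 10.859, 13.768)
compare at T: x=8.464, y=10.859, z=13.768

largest component: z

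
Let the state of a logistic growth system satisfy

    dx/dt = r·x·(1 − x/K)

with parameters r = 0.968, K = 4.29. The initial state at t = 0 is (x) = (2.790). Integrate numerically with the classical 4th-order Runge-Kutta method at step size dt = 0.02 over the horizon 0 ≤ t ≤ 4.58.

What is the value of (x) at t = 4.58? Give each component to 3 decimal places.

t=0.000: state=(2.790)
step 1 (dt=0.02): k1=(0.944), k2=(0.942), k3=(0.942), k4=(0.939); state += dt/6·(k1+2k2+2k3+k4)
t=0.020: state=(2.809)
t=0.040: state=(2.828)
t=0.060: state=(2.846)
continuing one RK4 step at a time; state shown every 10 steps (Δt=0.2):
t=0.200: state=(2.973)
t=0.400: state=(3.143)
t=0.600: state=(3.298)
t=0.800: state=(3.438)
t=1.000: state=(3.562)
t=1.200: state=(3.672)
t=1.400: state=(3.768)
t=1.600: state=(3.850)
t=1.800: state=(3.921)
t=2.000: state=(3.981)
t=2.200: state=(4.032)
t=2.400: state=(4.075)
t=2.600: state=(4.112)
t=2.800: state=(4.142)
t=3.000: state=(4.167)
t=3.200: state=(4.188)
t=3.400: state=(4.206)
t=3.600: state=(4.220)
t=3.800: state=(4.233)
t=4.000: state=(4.243)
t=4.200: state=(4.251)
t=4.400: state=(4.258)
t=4.580: state=(4.263)

(x) = (4.263)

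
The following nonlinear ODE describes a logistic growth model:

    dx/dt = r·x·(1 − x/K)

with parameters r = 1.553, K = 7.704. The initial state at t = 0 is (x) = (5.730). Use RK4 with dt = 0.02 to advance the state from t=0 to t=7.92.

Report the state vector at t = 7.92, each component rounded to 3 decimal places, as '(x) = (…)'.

t=0.000: state=(5.730)
step 1 (dt=0.02): k1=(2.280), k2=(2.263), k3=(2.263), k4=(2.245); state += dt/6·(k1+2k2+2k3+k4)
t=0.020: state=(5.775)
t=0.040: state=(5.820)
t=0.060: state=(5.864)
continuing one RK4 step at a time; state shown every 25 steps (Δt=0.5):
t=0.500: state=(6.650)
t=1.000: state=(7.181)
t=1.500: state=(7.454)
t=2.000: state=(7.587)
t=2.500: state=(7.650)
t=3.000: state=(7.679)
t=3.500: state=(7.692)
t=4.000: state=(7.699)
t=4.500: state=(7.702)
t=5.000: state=(7.703)
t=5.500: state=(7.703)
t=6.000: state=(7.704)
t=6.500: state=(7.704)
t=7.000: state=(7.704)
t=7.500: state=(7.704)
t=7.920: state=(7.704)

(x) = (7.704)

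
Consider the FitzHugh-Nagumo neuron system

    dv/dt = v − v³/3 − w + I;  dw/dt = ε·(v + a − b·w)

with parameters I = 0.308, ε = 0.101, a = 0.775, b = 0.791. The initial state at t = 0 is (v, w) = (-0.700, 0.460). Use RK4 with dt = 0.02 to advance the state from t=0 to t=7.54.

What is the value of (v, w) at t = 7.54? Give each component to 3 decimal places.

t=0.000: state=(-0.700, 0.460)
step 1 (dt=0.02): k1=(-0.738, -0.029), k2=(-0.741, -0.030), k3=(-0.741, -0.030), k4=(-0.744, -0.031); state += dt/6·(k1+2k2+2k3+k4)
t=0.020: state=(-0.715, 0.459)
t=0.040: state=(-0.730, 0.459)
t=0.060: state=(-0.745, 0.458)
continuing one RK4 step at a time; state shown every 25 steps (Δt=0.5):
t=0.500: state=(-1.093, 0.436)
t=1.000: state=(-1.433, 0.394)
t=1.500: state=(-1.622, 0.341)
t=2.000: state=(-1.689, 0.284)
t=2.500: state=(-1.697, 0.227)
t=3.000: state=(-1.683, 0.173)
t=3.500: state=(-1.659, 0.121)
t=4.000: state=(-1.633, 0.074)
t=4.500: state=(-1.606, 0.029)
t=5.000: state=(-1.579, -0.013)
t=5.500: state=(-1.552, -0.051)
t=6.000: state=(-1.525, -0.087)
t=6.500: state=(-1.499, -0.120)
t=7.000: state=(-1.473, -0.151)
t=7.500: state=(-1.448, -0.179)
t=7.540: state=(-1.446, -0.181)

(v, w) = (-1.446, -0.181)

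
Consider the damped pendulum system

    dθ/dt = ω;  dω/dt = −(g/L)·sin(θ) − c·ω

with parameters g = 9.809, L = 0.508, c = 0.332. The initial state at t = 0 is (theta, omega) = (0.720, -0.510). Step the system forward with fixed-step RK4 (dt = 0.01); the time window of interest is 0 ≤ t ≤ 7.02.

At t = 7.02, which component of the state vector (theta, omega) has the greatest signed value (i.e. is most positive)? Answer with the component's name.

largest component: omega

t=0.000: state=(0.720, -0.510)
step 1 (dt=0.01): k1=(-0.510, -12.563), k2=(-0.573, -12.505), k3=(-0.573, -12.500), k4=(-0.635, -12.438); state += dt/6·(k1+2k2+2k3+k4)
t=0.010: state=(0.714, -0.635)
t=0.020: state=(0.707, -0.759)
t=0.030: state=(0.699, -0.881)
continuing one RK4 step at a time; state shown every 25 steps (Δt=0.25):
t=0.250: state=(0.260, -2.812)
t=0.500: state=(-0.425, -2.125)
t=0.750: state=(-0.628, 0.601)
t=1.000: state=(-0.191, 2.543)
t=1.250: state=(0.405, 1.758)
t=1.500: state=(0.544, -0.713)
t=1.750: state=(0.125, -2.296)
t=2.000: state=(-0.389, -1.408)
t=2.250: state=(-0.465, 0.820)
t=2.500: state=(-0.063, 2.060)
t=2.750: state=(0.371, 1.082)
t=3.000: state=(0.391, -0.909)
t=3.250: state=(0.009, -1.829)
t=3.500: state=(-0.352, -0.786)
t=3.750: state=(-0.323, 0.971)
t=4.000: state=(0.036, 1.601)
t=4.250: state=(0.329, 0.522)
t=4.500: state=(0.259, -1.003)
t=4.750: state=(-0.073, -1.378)
t=5.000: state=(-0.303, -0.294)
t=5.250: state=(-0.202, 1.005)
t=5.500: state=(0.101, 1.163)
t=5.750: state=(0.274, 0.100)
t=6.000: state=(0.150, -0.981)
t=6.250: state=(-0.120, -0.959)
t=6.500: state=(-0.244, 0.058)
t=6.750: state=(-0.104, 0.934)
t=7.000: state=(0.133, 0.769)
t=7.020: state=(0.148, 0.710)
compare at T: theta=0.148, omega=0.710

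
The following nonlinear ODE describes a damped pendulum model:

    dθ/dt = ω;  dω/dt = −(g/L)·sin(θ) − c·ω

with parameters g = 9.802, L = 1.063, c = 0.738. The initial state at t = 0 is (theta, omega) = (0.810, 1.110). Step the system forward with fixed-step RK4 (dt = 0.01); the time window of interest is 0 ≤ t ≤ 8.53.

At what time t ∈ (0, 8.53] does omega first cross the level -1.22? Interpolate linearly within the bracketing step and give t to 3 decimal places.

t=0.000: state=(0.810, 1.110)
step 1 (dt=0.01): k1=(1.110, -7.498), k2=(1.073, -7.505), k3=(1.072, -7.504), k4=(1.035, -7.510); state += dt/6·(k1+2k2+2k3+k4)
t=0.010: state=(0.821, 1.035)
t=0.020: state=(0.831, 0.960)
t=0.030: state=(0.840, 0.885)
t=0.330: state=(0.782, -1.174)
next step: t=0.340: state=(0.770, -1.230) — omega has crossed -1.22
linear interpolation between t=0.330 (-1.17376) and t=0.340 (-1.22950) → t≈0.338

t = 0.338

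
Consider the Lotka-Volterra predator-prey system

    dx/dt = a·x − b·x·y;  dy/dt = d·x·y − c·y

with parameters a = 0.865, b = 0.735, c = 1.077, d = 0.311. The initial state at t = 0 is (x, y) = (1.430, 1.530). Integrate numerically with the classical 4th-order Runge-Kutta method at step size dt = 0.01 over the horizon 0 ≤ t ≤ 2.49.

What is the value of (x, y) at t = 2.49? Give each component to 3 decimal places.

t=0.000: state=(1.430, 1.530)
step 1 (dt=0.01): k1=(-0.371, -0.967), k2=(-0.366, -0.965), k3=(-0.366, -0.965), k4=(-0.360, -0.963); state += dt/6·(k1+2k2+2k3+k4)
t=0.010: state=(1.426, 1.520)
t=0.020: state=(1.423, 1.511)
t=0.030: state=(1.419, 1.501)
continuing one RK4 step at a time; state shown every 10 steps (Δt=0.1):
t=0.100: state=(1.398, 1.436)
t=0.200: state=(1.376, 1.346)
t=0.300: state=(1.364, 1.261)
t=0.400: state=(1.359, 1.181)
t=0.500: state=(1.363, 1.106)
t=0.600: state=(1.373, 1.037)
t=0.700: state=(1.391, 0.972)
t=0.800: state=(1.415, 0.911)
t=0.900: state=(1.446, 0.855)
t=1.000: state=(1.484, 0.804)
t=1.100: state=(1.528, 0.756)
t=1.200: state=(1.578, 0.713)
t=1.300: state=(1.635, 0.673)
t=1.400: state=(1.699, 0.636)
t=1.500: state=(1.770, 0.603)
t=1.600: state=(1.849, 0.573)
t=1.700: state=(1.935, 0.545)
t=1.800: state=(2.029, 0.521)
t=1.900: state=(2.130, 0.499)
t=2.000: state=(2.241, 0.479)
t=2.100: state=(2.360, 0.462)
t=2.200: state=(2.489, 0.448)
t=2.300: state=(2.627, 0.435)
t=2.400: state=(2.776, 0.425)
t=2.490: state=(2.918, 0.418)

(x, y) = (2.918, 0.418)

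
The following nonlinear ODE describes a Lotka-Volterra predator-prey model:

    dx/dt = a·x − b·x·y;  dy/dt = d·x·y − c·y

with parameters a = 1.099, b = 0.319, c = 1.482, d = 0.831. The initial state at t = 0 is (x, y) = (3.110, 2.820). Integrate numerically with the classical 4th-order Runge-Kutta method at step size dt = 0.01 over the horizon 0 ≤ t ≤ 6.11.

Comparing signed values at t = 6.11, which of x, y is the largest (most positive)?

largest component: y

t=0.000: state=(3.110, 2.820)
step 1 (dt=0.01): k1=(0.620, 3.109), k2=(0.605, 3.133), k3=(0.605, 3.133), k4=(0.590, 3.158); state += dt/6·(k1+2k2+2k3+k4)
t=0.010: state=(3.116, 2.851)
t=0.020: state=(3.122, 2.883)
t=0.030: state=(3.127, 2.915)
continuing one RK4 step at a time; state shown every 20 steps (Δt=0.2):
t=0.200: state=(3.166, 3.539)
t=0.400: state=(3.062, 4.426)
t=0.600: state=(2.791, 5.363)
t=0.800: state=(2.405, 6.146)
t=1.000: state=(1.992, 6.584)
t=1.200: state=(1.626, 6.605)
t=1.400: state=(1.341, 6.277)
t=1.600: state=(1.138, 5.728)
t=1.800: state=(1.004, 5.084)
t=2.000: state=(0.923, 4.434)
t=2.200: state=(0.884, 3.829)
t=2.400: state=(0.878, 3.294)
t=2.600: state=(0.900, 2.838)
t=2.800: state=(0.947, 2.459)
t=3.000: state=(1.019, 2.152)
t=3.200: state=(1.115, 1.910)
t=3.400: state=(1.238, 1.726)
t=3.600: state=(1.387, 1.596)
t=3.800: state=(1.566, 1.516)
t=4.000: state=(1.773, 1.487)
t=4.200: state=(2.008, 1.513)
t=4.400: state=(2.265, 1.604)
t=4.600: state=(2.535, 1.777)
t=4.800: state=(2.796, 2.058)
t=5.000: state=(3.017, 2.483)
t=5.200: state=(3.150, 3.086)
t=5.400: state=(3.145, 3.880)
t=5.600: state=(2.971, 4.807)
t=5.800: state=(2.645, 5.709)
t=6.000: state=(2.237, 6.372)
t=6.110: state=(2.011, 6.573)
compare at T: x=2.011, y=6.573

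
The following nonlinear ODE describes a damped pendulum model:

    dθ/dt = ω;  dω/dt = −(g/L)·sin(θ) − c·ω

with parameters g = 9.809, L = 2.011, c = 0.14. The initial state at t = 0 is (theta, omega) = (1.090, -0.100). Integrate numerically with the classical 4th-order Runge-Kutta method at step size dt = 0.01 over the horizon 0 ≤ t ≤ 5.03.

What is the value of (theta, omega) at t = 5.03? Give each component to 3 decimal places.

(theta, omega) = (-0.341, 1.467)

t=0.000: state=(1.090, -0.100)
step 1 (dt=0.01): k1=(-0.100, -4.311), k2=(-0.122, -4.307), k3=(-0.122, -4.306), k4=(-0.143, -4.302); state += dt/6·(k1+2k2+2k3+k4)
t=0.010: state=(1.089, -0.143)
t=0.020: state=(1.087, -0.186)
t=0.030: state=(1.085, -0.229)
continuing one RK4 step at a time; state shown every 20 steps (Δt=0.2):
t=0.200: state=(0.986, -0.932)
t=0.400: state=(0.726, -1.637)
t=0.600: state=(0.348, -2.087)
t=0.800: state=(-0.083, -2.155)
t=1.000: state=(-0.487, -1.820)
t=1.200: state=(-0.792, -1.190)
t=1.400: state=(-0.953, -0.413)
t=1.600: state=(-0.955, 0.391)
t=1.800: state=(-0.801, 1.127)
t=2.000: state=(-0.516, 1.689)
t=2.200: state=(-0.145, 1.956)
t=2.400: state=(0.242, 1.854)
t=2.600: state=(0.574, 1.416)
t=2.800: state=(0.794, 0.762)
t=3.000: state=(0.873, 0.021)
t=3.200: state=(0.803, -0.702)
t=3.400: state=(0.599, -1.309)
t=3.600: state=(0.295, -1.692)
t=3.800: state=(-0.056, -1.760)
t=4.000: state=(-0.387, -1.496)
t=4.200: state=(-0.638, -0.976)
t=4.400: state=(-0.768, -0.320)
t=4.600: state=(-0.764, 0.364)
t=4.800: state=(-0.628, 0.977)
t=5.000: state=(-0.384, 1.421)
t=5.030: state=(-0.341, 1.467)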